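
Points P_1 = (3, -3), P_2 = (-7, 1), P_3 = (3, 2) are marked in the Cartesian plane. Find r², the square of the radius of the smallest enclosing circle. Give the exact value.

29.29

Side lengths²: P_1P_2² = 116, P_1P_3² = 25, P_2P_3² = 101.
Since P_1P_2² = 116 < 101 + 25 = 126, the triangle is acute, so the smallest enclosing circle is the circumcircle.
Circumcentre = (-1.8, -0.5), r² = 29.29.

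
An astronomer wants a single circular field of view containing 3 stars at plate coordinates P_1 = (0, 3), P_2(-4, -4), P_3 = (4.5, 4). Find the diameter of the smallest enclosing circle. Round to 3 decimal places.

Side lengths²: P_1P_2² = 65, P_1P_3² = 21.25, P_2P_3² = 136.25.
Since P_2P_3² = 136.25 ≥ 65 + 21.25 = 86.25, the angle opposite P_2P_3 is not acute, so the smallest enclosing circle has P_2P_3 as diameter.
Centre = midpoint of P_2P_3 = (0.25, 0), r² = 136.25/4 = 34.0625.
Diameter = 2r = 2√(34.0625) ≈ 11.673.

11.673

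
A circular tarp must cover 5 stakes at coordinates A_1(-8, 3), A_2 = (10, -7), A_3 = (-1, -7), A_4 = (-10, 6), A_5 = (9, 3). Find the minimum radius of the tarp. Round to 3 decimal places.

By Welzl's lemma the MEC is supported by two points (diametrically opposite) or three points (on a circumcircle).
The farthest pair is A_2–A_4 with squared distance 569. The circle on this segment as diameter has centre (0, -0.5) and r² = 569/4 = 142.25.
Check A_1: distance² to centre = 76.25 ≤ 142.25, so it lies inside.
All remaining points lie in this disk, and no smaller disk contains both endpoints, so this is the minimum enclosing circle.
r = √(142.25) ≈ 11.927.

11.927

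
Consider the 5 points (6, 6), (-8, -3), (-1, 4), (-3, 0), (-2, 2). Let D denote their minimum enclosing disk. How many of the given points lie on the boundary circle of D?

The farthest pair is (6, 6)–(-8, -3) with squared distance 277. The circle on this segment as diameter has centre (-1, 1.5) and r² = 277/4 = 69.25.
Check (-1, 4): distance² to centre = 6.25 ≤ 69.25, so it lies inside.
All remaining points lie in this disk, and no smaller disk contains both endpoints, so this is the minimum enclosing circle.
The points at distance exactly r from the centre are (6, 6), (-8, -3) — 2 points.

2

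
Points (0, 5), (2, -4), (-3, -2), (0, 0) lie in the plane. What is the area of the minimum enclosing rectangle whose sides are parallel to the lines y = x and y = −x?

In coordinates u = x + y, v = x − y the rectangle is axis-aligned; the map (x,y)→(u,v) scales areas by 2.
u-values: 5, -2, -5, 0; range = 5 − (-5) = 10.
v-values: -5, 6, -1, 0; range = 6 − (-5) = 11.
Area = (10 × 11) / 2 = 55.

55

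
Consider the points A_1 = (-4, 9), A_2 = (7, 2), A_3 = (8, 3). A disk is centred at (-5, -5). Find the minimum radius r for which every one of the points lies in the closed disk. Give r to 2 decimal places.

15.26

The required radius is the distance from (-5, -5) to the farthest point.
Squared distances: 197, 193, 233.
Maximum is 233, attained at A_3.
r = √233 ≈ 15.26.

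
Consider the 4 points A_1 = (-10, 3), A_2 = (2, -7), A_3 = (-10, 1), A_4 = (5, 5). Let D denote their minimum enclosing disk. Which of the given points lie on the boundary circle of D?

A_1, A_2, A_4

By Welzl's lemma the MEC is supported by two points (diametrically opposite) or three points (on a circumcircle).
The minimum enclosing circle is determined by three boundary points: A_1, A_2, A_4.
Their circumcentre is (-117/58, 11/29) with r² = 237473/3364.
The farthest remaining point A_3 is at distance² 215665/3364 ≤ 237473/3364.
The points at distance exactly r from the centre are A_1, A_2, A_4 — 3 points.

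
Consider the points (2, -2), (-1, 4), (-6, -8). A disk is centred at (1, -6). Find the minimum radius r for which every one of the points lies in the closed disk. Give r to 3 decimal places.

10.198

The required radius is the distance from (1, -6) to the farthest point.
Squared distances: 17, 104, 53.
Maximum is 104, attained at (-1, 4).
r = √104 ≈ 10.198.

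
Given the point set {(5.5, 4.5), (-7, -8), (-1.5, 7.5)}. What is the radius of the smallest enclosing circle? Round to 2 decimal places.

Call the three points A, B, C in the order given.
Side lengths²: AB² = 312.5, AC² = 58, BC² = 270.5.
Since AB² = 312.5 < 270.5 + 58 = 328.5, the triangle is acute, so the smallest enclosing circle is the circumcircle.
Circumcentre = (-1.15, -1.35), r² = 78.445.
r = √(78.445) ≈ 8.86.

8.86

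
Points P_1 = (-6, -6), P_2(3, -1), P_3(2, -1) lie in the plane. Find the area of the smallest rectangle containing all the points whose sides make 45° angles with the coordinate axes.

28

In coordinates u = x + y, v = x − y the rectangle is axis-aligned; the map (x,y)→(u,v) scales areas by 2.
u-values: -12, 2, 1; range = 2 − (-12) = 14.
v-values: 0, 4, 3; range = 4 − 0 = 4.
Area = (14 × 4) / 2 = 28.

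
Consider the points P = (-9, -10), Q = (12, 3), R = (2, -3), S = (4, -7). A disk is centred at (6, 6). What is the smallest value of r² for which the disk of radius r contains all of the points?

The required radius is the distance from (6, 6) to the farthest point.
Squared distances: 481, 45, 97, 173.
Maximum is 481, attained at P.

481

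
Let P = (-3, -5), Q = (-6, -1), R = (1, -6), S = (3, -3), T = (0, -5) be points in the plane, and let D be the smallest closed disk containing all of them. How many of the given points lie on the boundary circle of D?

3

The minimum enclosing circle is determined by three boundary points: Q, R, S.
Their circumcentre is (-95/62, -133/62) with r² = 40885/1922.
The farthest remaining point T is at distance² 20177/1922 ≤ 40885/1922.
The points at distance exactly r from the centre are Q, R, S — 3 points.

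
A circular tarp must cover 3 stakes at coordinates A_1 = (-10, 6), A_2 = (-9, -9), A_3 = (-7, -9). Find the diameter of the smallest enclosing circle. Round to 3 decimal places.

Side lengths²: A_1A_2² = 226, A_1A_3² = 234, A_2A_3² = 4.
Since A_1A_3² = 234 ≥ 226 + 4 = 230, the angle opposite A_1A_3 is not acute, so the smallest enclosing circle has A_1A_3 as diameter.
Centre = midpoint of A_1A_3 = (-8.5, -1.5), r² = 234/4 = 58.5.
Diameter = 2r = 2√(58.5) ≈ 15.297.

15.297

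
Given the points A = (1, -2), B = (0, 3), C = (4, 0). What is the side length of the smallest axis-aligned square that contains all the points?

5

The bounding box has width 4 and height 5.
An axis-aligned square enclosing the set must have side ≥ max(width, height).
So the minimum side is max(4, 5) = 5.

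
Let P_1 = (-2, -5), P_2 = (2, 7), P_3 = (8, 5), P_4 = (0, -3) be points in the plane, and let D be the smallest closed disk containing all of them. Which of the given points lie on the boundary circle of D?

By Welzl's lemma the MEC is supported by two points (diametrically opposite) or three points (on a circumcircle).
The farthest pair is P_1–P_3 with squared distance 200. The circle on this segment as diameter has centre (3, 0) and r² = 200/4 = 50.
Check P_2: distance² to centre = 50 ≤ 50, so it lies inside.
All remaining points lie in this disk, and no smaller disk contains both endpoints, so this is the minimum enclosing circle.
The points at distance exactly r from the centre are P_1, P_2, P_3 — 3 points.

P_1, P_2, P_3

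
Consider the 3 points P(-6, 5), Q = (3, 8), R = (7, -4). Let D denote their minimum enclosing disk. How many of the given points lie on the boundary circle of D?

3

Side lengths²: PQ² = 90, PR² = 250, QR² = 160.
Since PR² = 250 ≥ 160 + 90 = 250, the angle opposite PR is not acute, so the smallest enclosing circle has PR as diameter.
Centre = midpoint of PR = (0.5, 0.5), r² = 250/4 = 62.5.
The points at distance exactly r from the centre are P, Q, R — 3 points.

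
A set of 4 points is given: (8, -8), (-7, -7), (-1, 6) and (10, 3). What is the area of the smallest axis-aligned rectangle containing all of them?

238

x ranges over [-7, 10], width 17.
y ranges over [-8, 6], height 14.
Area = 17 × 14 = 238.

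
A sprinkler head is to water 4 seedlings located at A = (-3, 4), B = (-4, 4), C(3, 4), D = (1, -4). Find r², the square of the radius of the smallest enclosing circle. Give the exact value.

The minimum enclosing circle is determined by three boundary points: B, C, D.
Their circumcentre is (-0.5, 0.625) with r² = 23.640625.
The farthest remaining point A is at distance² 17.640625 ≤ 23.640625.

23.640625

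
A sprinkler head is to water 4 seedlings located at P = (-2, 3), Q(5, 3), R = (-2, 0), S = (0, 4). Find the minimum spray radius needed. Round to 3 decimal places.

A smallest enclosing disk is always determined by at most three of the input points on its boundary.
The farthest pair is Q–R with squared distance 58. The circle on this segment as diameter has centre (1.5, 1.5) and r² = 58/4 = 14.5.
Check P: distance² to centre = 14.5 ≤ 14.5, so it lies inside.
All remaining points lie in this disk, and no smaller disk contains both endpoints, so this is the minimum enclosing circle.
r = √(14.5) ≈ 3.808.

3.808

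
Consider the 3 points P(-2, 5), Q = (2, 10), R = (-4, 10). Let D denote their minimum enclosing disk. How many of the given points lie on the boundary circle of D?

Side lengths²: PQ² = 41, PR² = 29, QR² = 36.
Since PQ² = 41 < 36 + 29 = 65, the triangle is acute, so the smallest enclosing circle is the circumcircle.
Circumcentre = (-1, 8.3), r² = 11.89.
The points at distance exactly r from the centre are P, Q, R — 3 points.

3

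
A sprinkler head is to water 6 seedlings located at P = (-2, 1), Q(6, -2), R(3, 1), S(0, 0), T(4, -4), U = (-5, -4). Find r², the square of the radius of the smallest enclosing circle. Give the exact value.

31.25

By Welzl's lemma the MEC is supported by two points (diametrically opposite) or three points (on a circumcircle).
The farthest pair is Q–U with squared distance 125. The circle on this segment as diameter has centre (0.5, -3) and r² = 125/4 = 31.25.
Check P: distance² to centre = 22.25 ≤ 31.25, so it lies inside.
All remaining points lie in this disk, and no smaller disk contains both endpoints, so this is the minimum enclosing circle.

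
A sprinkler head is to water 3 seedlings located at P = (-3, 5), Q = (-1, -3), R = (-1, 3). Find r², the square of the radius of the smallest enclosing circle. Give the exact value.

Side lengths²: PQ² = 68, PR² = 8, QR² = 36.
Since PQ² = 68 ≥ 36 + 8 = 44, the angle opposite PQ is not acute, so the smallest enclosing circle has PQ as diameter.
Centre = midpoint of PQ = (-2, 1), r² = 68/4 = 17.

17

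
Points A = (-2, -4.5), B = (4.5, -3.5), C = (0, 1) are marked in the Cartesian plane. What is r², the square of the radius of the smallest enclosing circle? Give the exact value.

Side lengths²: AB² = 43.25, AC² = 34.25, BC² = 40.5.
Since AB² = 43.25 < 40.5 + 34.25 = 74.75, the triangle is acute, so the smallest enclosing circle is the circumcircle.
Circumcentre = (61/60, -149/60), r² = 23701/1800.

23701/1800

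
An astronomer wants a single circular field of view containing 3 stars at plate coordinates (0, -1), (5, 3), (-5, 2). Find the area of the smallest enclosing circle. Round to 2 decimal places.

Call the three points A, B, C in the order given.
Side lengths²: AB² = 41, AC² = 34, BC² = 101.
Since BC² = 101 ≥ 41 + 34 = 75, the angle opposite BC is not acute, so the smallest enclosing circle has BC as diameter.
Centre = midpoint of BC = (0, 2.5), r² = 101/4 = 25.25.
Area = π·r² = π·25.25 ≈ 79.33.

79.33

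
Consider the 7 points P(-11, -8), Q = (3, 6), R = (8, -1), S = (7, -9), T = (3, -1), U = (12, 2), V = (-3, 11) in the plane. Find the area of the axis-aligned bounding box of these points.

460

x ranges over [-11, 12], width 23.
y ranges over [-9, 11], height 20.
Area = 23 × 20 = 460.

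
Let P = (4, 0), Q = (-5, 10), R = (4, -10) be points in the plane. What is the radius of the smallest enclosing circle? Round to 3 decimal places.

10.966

Side lengths²: PQ² = 181, PR² = 100, QR² = 481.
Since QR² = 481 ≥ 181 + 100 = 281, the angle opposite QR is not acute, so the smallest enclosing circle has QR as diameter.
Centre = midpoint of QR = (-0.5, 0), r² = 481/4 = 120.25.
r = √(120.25) ≈ 10.966.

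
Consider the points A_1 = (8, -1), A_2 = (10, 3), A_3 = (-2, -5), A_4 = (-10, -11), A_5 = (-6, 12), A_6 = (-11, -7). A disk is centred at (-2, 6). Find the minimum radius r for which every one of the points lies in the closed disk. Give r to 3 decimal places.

18.788

The required radius is the distance from (-2, 6) to the farthest point.
Squared distances: 149, 153, 121, 353, 52, 250.
Maximum is 353, attained at A_4.
r = √353 ≈ 18.788.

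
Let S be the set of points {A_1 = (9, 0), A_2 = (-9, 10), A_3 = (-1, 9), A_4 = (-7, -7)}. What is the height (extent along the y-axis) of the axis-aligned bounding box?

max y = 10, min y = -7, so height = 17.

17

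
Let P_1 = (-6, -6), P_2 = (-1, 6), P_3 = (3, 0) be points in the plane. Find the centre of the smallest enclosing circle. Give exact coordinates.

(-3.5, 0)

Side lengths²: P_1P_2² = 169, P_1P_3² = 117, P_2P_3² = 52.
Since P_1P_2² = 169 ≥ 117 + 52 = 169, the angle opposite P_1P_2 is not acute, so the smallest enclosing circle has P_1P_2 as diameter.
Centre = midpoint of P_1P_2 = (-3.5, 0), r² = 169/4 = 42.25.
Centre = (-3.5, 0).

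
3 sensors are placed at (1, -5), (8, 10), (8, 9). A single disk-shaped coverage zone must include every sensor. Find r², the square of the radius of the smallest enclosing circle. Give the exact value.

68.5

Call the three points A, B, C in the order given.
Side lengths²: AB² = 274, AC² = 245, BC² = 1.
Since AB² = 274 ≥ 245 + 1 = 246, the angle opposite AB is not acute, so the smallest enclosing circle has AB as diameter.
Centre = midpoint of AB = (4.5, 2.5), r² = 274/4 = 68.5.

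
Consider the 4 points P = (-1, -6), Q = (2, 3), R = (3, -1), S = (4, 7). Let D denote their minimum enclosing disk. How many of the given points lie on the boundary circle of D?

The farthest pair is P–S with squared distance 194. The circle on this segment as diameter has centre (1.5, 0.5) and r² = 194/4 = 48.5.
Check Q: distance² to centre = 6.5 ≤ 48.5, so it lies inside.
All remaining points lie in this disk, and no smaller disk contains both endpoints, so this is the minimum enclosing circle.
The points at distance exactly r from the centre are P, S — 2 points.

2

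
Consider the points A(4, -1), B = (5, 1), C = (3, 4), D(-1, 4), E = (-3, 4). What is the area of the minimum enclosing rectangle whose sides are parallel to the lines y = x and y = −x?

In coordinates u = x + y, v = x − y the rectangle is axis-aligned; the map (x,y)→(u,v) scales areas by 2.
u-values: 3, 6, 7, 3, 1; range = 7 − 1 = 6.
v-values: 5, 4, -1, -5, -7; range = 5 − (-7) = 12.
Area = (6 × 12) / 2 = 36.

36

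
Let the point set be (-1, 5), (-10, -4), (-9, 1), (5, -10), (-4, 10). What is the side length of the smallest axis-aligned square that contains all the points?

20

The bounding box has width 15 and height 20.
An axis-aligned square enclosing the set must have side ≥ max(width, height).
So the minimum side is max(15, 20) = 20.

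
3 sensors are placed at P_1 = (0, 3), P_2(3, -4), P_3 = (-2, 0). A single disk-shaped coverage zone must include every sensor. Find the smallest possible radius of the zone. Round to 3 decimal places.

3.808

Side lengths²: P_1P_2² = 58, P_1P_3² = 13, P_2P_3² = 41.
Since P_1P_2² = 58 ≥ 41 + 13 = 54, the angle opposite P_1P_2 is not acute, so the smallest enclosing circle has P_1P_2 as diameter.
Centre = midpoint of P_1P_2 = (1.5, -0.5), r² = 58/4 = 14.5.
r = √(14.5) ≈ 3.808.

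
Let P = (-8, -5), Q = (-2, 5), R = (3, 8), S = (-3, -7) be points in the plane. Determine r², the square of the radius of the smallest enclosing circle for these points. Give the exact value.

The farthest pair is P–R with squared distance 290. The circle on this segment as diameter has centre (-2.5, 1.5) and r² = 290/4 = 72.5.
Check Q: distance² to centre = 12.5 ≤ 72.5, so it lies inside.
All remaining points lie in this disk, and no smaller disk contains both endpoints, so this is the minimum enclosing circle.

72.5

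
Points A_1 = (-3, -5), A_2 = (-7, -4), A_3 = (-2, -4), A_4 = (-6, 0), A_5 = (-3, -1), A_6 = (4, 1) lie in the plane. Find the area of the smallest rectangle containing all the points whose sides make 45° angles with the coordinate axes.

In coordinates u = x + y, v = x − y the rectangle is axis-aligned; the map (x,y)→(u,v) scales areas by 2.
u-values: -8, -11, -6, -6, -4, 5; range = 5 − (-11) = 16.
v-values: 2, -3, 2, -6, -2, 3; range = 3 − (-6) = 9.
Area = (16 × 9) / 2 = 72.

72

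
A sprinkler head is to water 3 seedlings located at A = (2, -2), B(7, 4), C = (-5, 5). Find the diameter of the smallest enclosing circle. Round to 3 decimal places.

12.091

Side lengths²: AB² = 61, AC² = 98, BC² = 145.
Since BC² = 145 < 98 + 61 = 159, the triangle is acute, so the smallest enclosing circle is the circumcircle.
Circumcentre = (21/22, 87/22), r² = 8845/242.
Diameter = 2r = 2√(8845/242) ≈ 12.091.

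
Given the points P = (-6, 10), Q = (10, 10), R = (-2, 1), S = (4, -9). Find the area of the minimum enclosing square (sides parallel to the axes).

The bounding box has width 16 and height 19.
An axis-aligned square enclosing the set must have side ≥ max(width, height).
So the minimum side is max(16, 19) = 19.
Area = 19² = 361.

361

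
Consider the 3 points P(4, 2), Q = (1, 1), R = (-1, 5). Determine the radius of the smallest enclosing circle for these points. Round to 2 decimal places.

2.92

Side lengths²: PQ² = 10, PR² = 34, QR² = 20.
Since PR² = 34 ≥ 20 + 10 = 30, the angle opposite PR is not acute, so the smallest enclosing circle has PR as diameter.
Centre = midpoint of PR = (1.5, 3.5), r² = 34/4 = 8.5.
r = √(8.5) ≈ 2.92.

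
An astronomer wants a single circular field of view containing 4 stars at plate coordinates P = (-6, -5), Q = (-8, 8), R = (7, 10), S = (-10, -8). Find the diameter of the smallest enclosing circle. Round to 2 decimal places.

The farthest pair is R–S with squared distance 613. The circle on this segment as diameter has centre (-1.5, 1) and r² = 613/4 = 153.25.
Check P: distance² to centre = 56.25 ≤ 153.25, so it lies inside.
All remaining points lie in this disk, and no smaller disk contains both endpoints, so this is the minimum enclosing circle.
Diameter = 2r = 2√(153.25) ≈ 24.76.

24.76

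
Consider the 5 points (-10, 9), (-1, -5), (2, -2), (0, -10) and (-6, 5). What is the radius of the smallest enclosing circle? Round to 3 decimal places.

10.735

A smallest enclosing disk is always determined by at most three of the input points on its boundary.
The farthest pair is (-10, 9)–(0, -10) with squared distance 461. The circle on this segment as diameter has centre (-5, -0.5) and r² = 461/4 = 115.25.
Check (-1, -5): distance² to centre = 36.25 ≤ 115.25, so it lies inside.
All remaining points lie in this disk, and no smaller disk contains both endpoints, so this is the minimum enclosing circle.
r = √(115.25) ≈ 10.735.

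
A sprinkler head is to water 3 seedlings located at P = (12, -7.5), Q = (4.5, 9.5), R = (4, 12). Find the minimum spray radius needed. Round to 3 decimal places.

10.539

Side lengths²: PQ² = 345.25, PR² = 444.25, QR² = 6.5.
Since PR² = 444.25 ≥ 345.25 + 6.5 = 351.75, the angle opposite PR is not acute, so the smallest enclosing circle has PR as diameter.
Centre = midpoint of PR = (8, 2.25), r² = 444.25/4 = 111.0625.
r = √(111.0625) ≈ 10.539.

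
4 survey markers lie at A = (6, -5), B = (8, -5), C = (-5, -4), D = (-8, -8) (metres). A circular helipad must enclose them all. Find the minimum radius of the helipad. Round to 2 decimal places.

A smallest enclosing disk is always determined by at most three of the input points on its boundary.
The farthest pair is B–D with squared distance 265. The circle on this segment as diameter has centre (0, -6.5) and r² = 265/4 = 66.25.
Check A: distance² to centre = 38.25 ≤ 66.25, so it lies inside.
All remaining points lie in this disk, and no smaller disk contains both endpoints, so this is the minimum enclosing circle.
r = √(66.25) ≈ 8.14.

8.14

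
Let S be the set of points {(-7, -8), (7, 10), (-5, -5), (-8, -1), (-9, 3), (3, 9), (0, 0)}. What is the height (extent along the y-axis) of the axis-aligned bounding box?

max y = 10, min y = -8, so height = 18.

18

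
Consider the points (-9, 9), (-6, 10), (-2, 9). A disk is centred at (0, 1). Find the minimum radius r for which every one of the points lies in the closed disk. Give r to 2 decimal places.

12.04

The required radius is the distance from (0, 1) to the farthest point.
Squared distances: 145, 117, 68.
Maximum is 145, attained at (-9, 9).
r = √145 ≈ 12.04.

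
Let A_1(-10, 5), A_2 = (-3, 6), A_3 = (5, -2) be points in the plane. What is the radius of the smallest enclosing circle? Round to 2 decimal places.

Side lengths²: A_1A_2² = 50, A_1A_3² = 274, A_2A_3² = 128.
Since A_1A_3² = 274 ≥ 128 + 50 = 178, the angle opposite A_1A_3 is not acute, so the smallest enclosing circle has A_1A_3 as diameter.
Centre = midpoint of A_1A_3 = (-2.5, 1.5), r² = 274/4 = 68.5.
r = √(68.5) ≈ 8.28.

8.28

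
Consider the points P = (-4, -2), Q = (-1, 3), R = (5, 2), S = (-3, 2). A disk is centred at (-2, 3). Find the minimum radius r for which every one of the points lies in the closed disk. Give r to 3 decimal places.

The required radius is the distance from (-2, 3) to the farthest point.
Squared distances: 29, 1, 50, 2.
Maximum is 50, attained at R.
r = √50 ≈ 7.071.

7.071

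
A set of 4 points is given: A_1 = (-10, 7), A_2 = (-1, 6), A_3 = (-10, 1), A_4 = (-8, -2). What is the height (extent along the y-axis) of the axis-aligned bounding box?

9

max y = 7, min y = -2, so height = 9.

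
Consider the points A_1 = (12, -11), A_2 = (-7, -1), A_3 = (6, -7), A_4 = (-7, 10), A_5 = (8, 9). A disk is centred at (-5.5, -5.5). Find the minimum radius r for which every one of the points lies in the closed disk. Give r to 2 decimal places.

The required radius is the distance from (-5.5, -5.5) to the farthest point.
Squared distances: 336.5, 22.5, 134.5, 242.5, 392.5.
Maximum is 392.5, attained at A_5.
r = √(392.5) ≈ 19.81.

19.81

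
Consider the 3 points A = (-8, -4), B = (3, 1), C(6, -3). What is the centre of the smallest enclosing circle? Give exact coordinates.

(-1, -3.5)

Side lengths²: AB² = 146, AC² = 197, BC² = 25.
Since AC² = 197 ≥ 146 + 25 = 171, the angle opposite AC is not acute, so the smallest enclosing circle has AC as diameter.
Centre = midpoint of AC = (-1, -3.5), r² = 197/4 = 49.25.
Centre = (-1, -3.5).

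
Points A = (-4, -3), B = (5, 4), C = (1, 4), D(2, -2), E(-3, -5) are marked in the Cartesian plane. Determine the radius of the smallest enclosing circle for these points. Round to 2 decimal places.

6.02

By Welzl's lemma the MEC is supported by two points (diametrically opposite) or three points (on a circumcircle).
The farthest pair is B–E with squared distance 145. The circle on this segment as diameter has centre (1, -0.5) and r² = 145/4 = 36.25.
Check A: distance² to centre = 31.25 ≤ 36.25, so it lies inside.
All remaining points lie in this disk, and no smaller disk contains both endpoints, so this is the minimum enclosing circle.
r = √(36.25) ≈ 6.02.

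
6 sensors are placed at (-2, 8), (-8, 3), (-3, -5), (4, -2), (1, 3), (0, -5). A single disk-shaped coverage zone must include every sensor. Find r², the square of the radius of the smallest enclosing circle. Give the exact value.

The minimum enclosing circle is determined by three boundary points: (-2, 8), (-8, 3), (0, -5).
Their circumcentre is (-35/22, 31/22) with r² = 10553/242.
The farthest remaining point (-3, -5) is at distance² 10421/242 ≤ 10553/242.

10553/242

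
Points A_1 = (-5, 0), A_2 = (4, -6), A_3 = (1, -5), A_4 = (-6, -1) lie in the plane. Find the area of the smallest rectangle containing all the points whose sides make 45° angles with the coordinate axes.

37.5

In coordinates u = x + y, v = x − y the rectangle is axis-aligned; the map (x,y)→(u,v) scales areas by 2.
u-values: -5, -2, -4, -7; range = -2 − (-7) = 5.
v-values: -5, 10, 6, -5; range = 10 − (-5) = 15.
Area = (5 × 15) / 2 = 37.5.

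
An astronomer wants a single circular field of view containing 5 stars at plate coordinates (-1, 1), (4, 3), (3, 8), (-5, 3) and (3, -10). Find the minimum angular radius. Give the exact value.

9

A smallest enclosing disk is always determined by at most three of the input points on its boundary.
The farthest pair is (3, 8)–(3, -10) with squared distance 324. The circle on this segment as diameter has centre (3, -1) and r² = 324/4 = 81.
Check (-1, 1): distance² to centre = 20 ≤ 81, so it lies inside.
All remaining points lie in this disk, and no smaller disk contains both endpoints, so this is the minimum enclosing circle.
r = √81 = 9.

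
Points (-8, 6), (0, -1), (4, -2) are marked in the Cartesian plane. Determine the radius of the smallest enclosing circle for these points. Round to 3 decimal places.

7.211

Call the three points A, B, C in the order given.
Side lengths²: AB² = 113, AC² = 208, BC² = 17.
Since AC² = 208 ≥ 113 + 17 = 130, the angle opposite AC is not acute, so the smallest enclosing circle has AC as diameter.
Centre = midpoint of AC = (-2, 2), r² = 208/4 = 52.
r = √52 ≈ 7.211.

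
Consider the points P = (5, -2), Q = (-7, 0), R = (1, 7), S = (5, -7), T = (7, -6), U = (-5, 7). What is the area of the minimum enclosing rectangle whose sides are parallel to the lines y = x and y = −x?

187.5

In coordinates u = x + y, v = x − y the rectangle is axis-aligned; the map (x,y)→(u,v) scales areas by 2.
u-values: 3, -7, 8, -2, 1, 2; range = 8 − (-7) = 15.
v-values: 7, -7, -6, 12, 13, -12; range = 13 − (-12) = 25.
Area = (15 × 25) / 2 = 187.5.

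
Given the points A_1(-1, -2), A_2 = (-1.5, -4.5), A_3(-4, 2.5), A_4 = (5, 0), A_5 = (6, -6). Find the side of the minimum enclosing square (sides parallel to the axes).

The bounding box has width 10 and height 8.5.
An axis-aligned square enclosing the set must have side ≥ max(width, height).
So the minimum side is max(10, 8.5) = 10.

10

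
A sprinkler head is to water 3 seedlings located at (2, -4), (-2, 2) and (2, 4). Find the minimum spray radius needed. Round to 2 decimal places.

4.03

Call the three points A, B, C in the order given.
Side lengths²: AB² = 52, AC² = 64, BC² = 20.
Since AC² = 64 < 52 + 20 = 72, the triangle is acute, so the smallest enclosing circle is the circumcircle.
Circumcentre = (1.5, 0), r² = 16.25.
r = √(16.25) ≈ 4.03.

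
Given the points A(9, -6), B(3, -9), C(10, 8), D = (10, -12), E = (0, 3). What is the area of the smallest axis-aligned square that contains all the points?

400

The bounding box has width 10 and height 20.
An axis-aligned square enclosing the set must have side ≥ max(width, height).
So the minimum side is max(10, 20) = 20.
Area = 20² = 400.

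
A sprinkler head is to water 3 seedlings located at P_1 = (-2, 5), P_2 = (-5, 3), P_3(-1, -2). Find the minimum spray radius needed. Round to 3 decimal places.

3.549

Side lengths²: P_1P_2² = 13, P_1P_3² = 50, P_2P_3² = 41.
Since P_1P_3² = 50 < 41 + 13 = 54, the triangle is acute, so the smallest enclosing circle is the circumcircle.
Circumcentre = (-83/46, 67/46), r² = 13325/1058.
r = √(13325/1058) ≈ 3.549.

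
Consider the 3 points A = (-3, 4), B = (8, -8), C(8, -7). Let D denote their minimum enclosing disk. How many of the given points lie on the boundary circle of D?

Side lengths²: AB² = 265, AC² = 242, BC² = 1.
Since AB² = 265 ≥ 242 + 1 = 243, the angle opposite AB is not acute, so the smallest enclosing circle has AB as diameter.
Centre = midpoint of AB = (2.5, -2), r² = 265/4 = 66.25.
The points at distance exactly r from the centre are A, B — 2 points.

2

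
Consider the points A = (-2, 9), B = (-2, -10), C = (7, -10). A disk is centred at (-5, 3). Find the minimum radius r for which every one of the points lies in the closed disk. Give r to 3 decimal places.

17.692

The required radius is the distance from (-5, 3) to the farthest point.
Squared distances: 45, 178, 313.
Maximum is 313, attained at C.
r = √313 ≈ 17.692.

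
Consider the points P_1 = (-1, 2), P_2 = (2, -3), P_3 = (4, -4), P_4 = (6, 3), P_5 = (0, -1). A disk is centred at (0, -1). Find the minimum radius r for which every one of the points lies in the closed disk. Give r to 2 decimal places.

The required radius is the distance from (0, -1) to the farthest point.
Squared distances: 10, 8, 25, 52, 0.
Maximum is 52, attained at P_4.
r = √52 ≈ 7.21.

7.21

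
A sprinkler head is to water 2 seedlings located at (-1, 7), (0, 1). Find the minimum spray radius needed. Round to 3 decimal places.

The smallest circle enclosing two points has them as diameter endpoints.
Centre = midpoint = (-0.5, 4); r² = |(-1, 7)−(0, 1)|²/4 = 37/4 = 9.25.
r = √(9.25) ≈ 3.041.

3.041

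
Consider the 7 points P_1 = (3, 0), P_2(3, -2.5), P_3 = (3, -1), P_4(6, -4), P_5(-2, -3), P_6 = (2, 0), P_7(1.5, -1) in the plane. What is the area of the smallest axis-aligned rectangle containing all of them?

x ranges over [-2, 6], width 8.
y ranges over [-4, 0], height 4.
Area = 8 × 4 = 32.

32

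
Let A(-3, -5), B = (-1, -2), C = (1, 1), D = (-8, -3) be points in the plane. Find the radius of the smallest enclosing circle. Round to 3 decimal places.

The farthest pair is C–D with squared distance 97. The circle on this segment as diameter has centre (-3.5, -1) and r² = 97/4 = 24.25.
Check A: distance² to centre = 16.25 ≤ 24.25, so it lies inside.
All remaining points lie in this disk, and no smaller disk contains both endpoints, so this is the minimum enclosing circle.
r = √(24.25) ≈ 4.924.

4.924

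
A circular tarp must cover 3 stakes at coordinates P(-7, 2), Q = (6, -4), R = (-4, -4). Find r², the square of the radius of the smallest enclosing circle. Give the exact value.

Side lengths²: PQ² = 205, PR² = 45, QR² = 100.
Since PQ² = 205 ≥ 100 + 45 = 145, the angle opposite PQ is not acute, so the smallest enclosing circle has PQ as diameter.
Centre = midpoint of PQ = (-0.5, -1), r² = 205/4 = 51.25.

51.25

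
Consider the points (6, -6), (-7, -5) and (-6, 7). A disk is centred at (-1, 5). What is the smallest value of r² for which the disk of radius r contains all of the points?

170

The required radius is the distance from (-1, 5) to the farthest point.
Squared distances: 170, 136, 29.
Maximum is 170, attained at (6, -6).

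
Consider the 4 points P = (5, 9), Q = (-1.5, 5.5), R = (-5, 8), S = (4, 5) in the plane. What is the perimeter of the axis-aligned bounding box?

Width = max x − min x = 5 − (-5) = 10.
Height = max y − min y = 9 − 5 = 4.
Perimeter = 2(10 + 4) = 28.

28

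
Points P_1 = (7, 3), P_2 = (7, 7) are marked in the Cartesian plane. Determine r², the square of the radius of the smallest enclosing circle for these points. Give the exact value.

The smallest circle enclosing two points has them as diameter endpoints.
Centre = midpoint = (7, 5); r² = |P_1P_2|²/4 = 16/4 = 4.

4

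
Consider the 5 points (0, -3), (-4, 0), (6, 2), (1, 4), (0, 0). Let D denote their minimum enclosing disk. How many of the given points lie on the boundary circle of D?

2

By Welzl's lemma the MEC is supported by two points (diametrically opposite) or three points (on a circumcircle).
The farthest pair is (-4, 0)–(6, 2) with squared distance 104. The circle on this segment as diameter has centre (1, 1) and r² = 104/4 = 26.
Check (0, -3): distance² to centre = 17 ≤ 26, so it lies inside.
All remaining points lie in this disk, and no smaller disk contains both endpoints, so this is the minimum enclosing circle.
The points at distance exactly r from the centre are (-4, 0), (6, 2) — 2 points.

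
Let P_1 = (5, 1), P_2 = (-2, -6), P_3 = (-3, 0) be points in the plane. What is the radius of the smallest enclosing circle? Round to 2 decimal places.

4.95

Side lengths²: P_1P_2² = 98, P_1P_3² = 65, P_2P_3² = 37.
Since P_1P_2² = 98 < 65 + 37 = 102, the triangle is acute, so the smallest enclosing circle is the circumcircle.
Circumcentre = (19/14, -33/14), r² = 2405/98.
r = √(2405/98) ≈ 4.95.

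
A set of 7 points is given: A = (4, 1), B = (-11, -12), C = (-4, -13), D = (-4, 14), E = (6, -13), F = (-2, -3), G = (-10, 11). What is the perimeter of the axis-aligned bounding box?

88

Width = max x − min x = 6 − (-11) = 17.
Height = max y − min y = 14 − (-13) = 27.
Perimeter = 2(17 + 27) = 88.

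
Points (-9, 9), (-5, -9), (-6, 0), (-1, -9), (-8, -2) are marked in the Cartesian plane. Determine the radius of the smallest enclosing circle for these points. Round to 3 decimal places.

A smallest enclosing disk is always determined by at most three of the input points on its boundary.
The farthest pair is (-9, 9)–(-1, -9) with squared distance 388. The circle on this segment as diameter has centre (-5, 0) and r² = 388/4 = 97.
Check (-5, -9): distance² to centre = 81 ≤ 97, so it lies inside.
All remaining points lie in this disk, and no smaller disk contains both endpoints, so this is the minimum enclosing circle.
r = √97 ≈ 9.849.

9.849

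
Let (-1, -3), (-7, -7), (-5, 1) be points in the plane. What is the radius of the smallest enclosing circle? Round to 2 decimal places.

4.20

Call the three points A, B, C in the order given.
Side lengths²: AB² = 52, AC² = 32, BC² = 68.
Since BC² = 68 < 52 + 32 = 84, the triangle is acute, so the smallest enclosing circle is the circumcircle.
Circumcentre = (-5.2, -3.2), r² = 17.68.
r = √(17.68) ≈ 4.20.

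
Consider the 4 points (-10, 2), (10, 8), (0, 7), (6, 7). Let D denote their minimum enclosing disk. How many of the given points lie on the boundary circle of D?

2

A smallest enclosing disk is always determined by at most three of the input points on its boundary.
The farthest pair is (-10, 2)–(10, 8) with squared distance 436. The circle on this segment as diameter has centre (0, 5) and r² = 436/4 = 109.
Check (0, 7): distance² to centre = 4 ≤ 109, so it lies inside.
All remaining points lie in this disk, and no smaller disk contains both endpoints, so this is the minimum enclosing circle.
The points at distance exactly r from the centre are (-10, 2), (10, 8) — 2 points.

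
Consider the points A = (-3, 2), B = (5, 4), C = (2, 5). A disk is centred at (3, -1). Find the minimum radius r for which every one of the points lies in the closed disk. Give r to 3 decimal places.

The required radius is the distance from (3, -1) to the farthest point.
Squared distances: 45, 29, 37.
Maximum is 45, attained at A.
r = √45 ≈ 6.708.

6.708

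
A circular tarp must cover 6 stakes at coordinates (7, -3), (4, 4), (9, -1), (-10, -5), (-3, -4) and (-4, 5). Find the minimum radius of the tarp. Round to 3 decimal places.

The minimum enclosing circle of a finite set is fixed by two of the points (as a diameter) or three (as a circumcircle).
The farthest pair is (9, -1)–(-10, -5) with squared distance 377. The circle on this segment as diameter has centre (-0.5, -3) and r² = 377/4 = 94.25.
Check (7, -3): distance² to centre = 56.25 ≤ 94.25, so it lies inside.
All remaining points lie in this disk, and no smaller disk contains both endpoints, so this is the minimum enclosing circle.
r = √(94.25) ≈ 9.708.

9.708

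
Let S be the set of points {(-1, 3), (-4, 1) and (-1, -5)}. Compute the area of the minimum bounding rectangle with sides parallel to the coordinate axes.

24

x ranges over [-4, -1], width 3.
y ranges over [-5, 3], height 8.
Area = 3 × 8 = 24.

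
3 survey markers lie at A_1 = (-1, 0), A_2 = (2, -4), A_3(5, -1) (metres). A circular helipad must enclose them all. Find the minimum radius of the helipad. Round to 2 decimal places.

Side lengths²: A_1A_2² = 25, A_1A_3² = 37, A_2A_3² = 18.
Since A_1A_3² = 37 < 25 + 18 = 43, the triangle is acute, so the smallest enclosing circle is the circumcircle.
Circumcentre = (27/14, -13/14), r² = 925/98.
r = √(925/98) ≈ 3.07.

3.07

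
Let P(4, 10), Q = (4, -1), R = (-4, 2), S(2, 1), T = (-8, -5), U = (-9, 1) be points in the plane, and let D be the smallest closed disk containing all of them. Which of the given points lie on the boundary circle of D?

P, T

A smallest enclosing disk is always determined by at most three of the input points on its boundary.
The farthest pair is P–T with squared distance 369. The circle on this segment as diameter has centre (-2, 2.5) and r² = 369/4 = 92.25.
Check Q: distance² to centre = 48.25 ≤ 92.25, so it lies inside.
All remaining points lie in this disk, and no smaller disk contains both endpoints, so this is the minimum enclosing circle.
The points at distance exactly r from the centre are P, T — 2 points.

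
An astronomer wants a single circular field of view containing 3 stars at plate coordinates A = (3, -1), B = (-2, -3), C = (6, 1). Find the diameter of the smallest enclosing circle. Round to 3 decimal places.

8.944

Side lengths²: AB² = 29, AC² = 13, BC² = 80.
Since BC² = 80 ≥ 29 + 13 = 42, the angle opposite BC is not acute, so the smallest enclosing circle has BC as diameter.
Centre = midpoint of BC = (2, -1), r² = 80/4 = 20.
Diameter = 2r = 2√20 ≈ 8.944.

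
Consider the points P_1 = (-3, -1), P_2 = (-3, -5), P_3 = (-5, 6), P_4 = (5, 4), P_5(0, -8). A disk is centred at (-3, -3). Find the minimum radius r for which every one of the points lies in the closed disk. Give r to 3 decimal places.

10.630

The required radius is the distance from (-3, -3) to the farthest point.
Squared distances: 4, 4, 85, 113, 34.
Maximum is 113, attained at P_4.
r = √113 ≈ 10.630.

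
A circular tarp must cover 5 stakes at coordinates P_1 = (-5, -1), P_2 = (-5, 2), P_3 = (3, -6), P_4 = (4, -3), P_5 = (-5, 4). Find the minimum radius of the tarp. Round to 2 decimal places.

6.40

The farthest pair is P_3–P_5 with squared distance 164. The circle on this segment as diameter has centre (-1, -1) and r² = 164/4 = 41.
Check P_1: distance² to centre = 16 ≤ 41, so it lies inside.
All remaining points lie in this disk, and no smaller disk contains both endpoints, so this is the minimum enclosing circle.
r = √41 ≈ 6.40.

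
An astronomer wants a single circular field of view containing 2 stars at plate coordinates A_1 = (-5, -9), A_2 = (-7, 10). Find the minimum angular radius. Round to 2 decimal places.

The smallest circle enclosing two points has them as diameter endpoints.
Centre = midpoint = (-6, 0.5); r² = |A_1A_2|²/4 = 365/4 = 91.25.
r = √(91.25) ≈ 9.55.

9.55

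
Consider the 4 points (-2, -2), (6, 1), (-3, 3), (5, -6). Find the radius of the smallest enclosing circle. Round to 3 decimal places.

A smallest enclosing disk is always determined by at most three of the input points on its boundary.
The farthest pair is (-3, 3)–(5, -6) with squared distance 145. The circle on this segment as diameter has centre (1, -1.5) and r² = 145/4 = 36.25.
Check (-2, -2): distance² to centre = 9.25 ≤ 36.25, so it lies inside.
All remaining points lie in this disk, and no smaller disk contains both endpoints, so this is the minimum enclosing circle.
r = √(36.25) ≈ 6.021.

6.021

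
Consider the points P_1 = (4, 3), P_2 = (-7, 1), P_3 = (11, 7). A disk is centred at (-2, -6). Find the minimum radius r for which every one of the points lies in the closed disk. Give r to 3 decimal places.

18.385

The required radius is the distance from (-2, -6) to the farthest point.
Squared distances: 117, 74, 338.
Maximum is 338, attained at P_3.
r = √338 ≈ 18.385.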